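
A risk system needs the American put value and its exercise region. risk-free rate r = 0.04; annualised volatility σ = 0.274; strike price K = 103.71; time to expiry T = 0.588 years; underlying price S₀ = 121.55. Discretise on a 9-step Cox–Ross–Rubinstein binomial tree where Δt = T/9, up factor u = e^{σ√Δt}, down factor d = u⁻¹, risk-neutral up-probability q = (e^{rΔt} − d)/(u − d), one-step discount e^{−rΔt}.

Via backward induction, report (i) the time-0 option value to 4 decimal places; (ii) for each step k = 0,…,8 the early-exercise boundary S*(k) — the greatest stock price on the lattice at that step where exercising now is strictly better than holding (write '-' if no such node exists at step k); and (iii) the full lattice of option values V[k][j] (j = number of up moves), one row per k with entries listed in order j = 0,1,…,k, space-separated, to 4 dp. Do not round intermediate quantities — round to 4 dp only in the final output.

params: Δt=0.06533 u=1.07255 d=0.93236 q=0.50116 e^(-rΔt)=0.99739
t_9 payoffs: 38.9941 29.2637 18.0703 5.1940 0.0000 0.0000 0.0000 0.0000 0.0000 0.0000
t_8: node(8,0) S=69.4108 payoff=34.2992 vs cont=34.0286 → 34.2992 [stop]  node(8,1) S=79.8471 payoff=23.8629 vs cont=23.5923 → 23.8629 [stop]  node(8,2) S=91.8525 payoff=11.8575 vs cont=11.5868 → 11.8575 [stop]  node(8,3) S=105.6630 payoff=0.0000 vs cont=2.5842 → 2.5842 [wait]  node(8,4) S=121.5500 payoff=0.0000 vs cont=0.0000 → 0.0000 [wait]  node(8,5) S=139.8257 payoff=0.0000 vs cont=0.0000 → 0.0000 [wait]  node(8,6) S=160.8492 payoff=0.0000 vs cont=0.0000 → 0.0000 [wait]  node(8,7) S=185.0338 payoff=0.0000 vs cont=0.0000 → 0.0000 [wait]  node(8,8) S=212.8546 payoff=0.0000 vs cont=0.0000 → 0.0000 [wait]  ⇒ S*(8)=91.8525
t_7: node(7,0) S=74.4463 payoff=29.2637 vs cont=28.9931 → 29.2637 [stop]  node(7,1) S=85.6397 payoff=18.0703 vs cont=17.7997 → 18.0703 [stop]  node(7,2) S=98.5160 payoff=5.1940 vs cont=7.1912 → 7.1912 [wait]  node(7,3) S=113.3285 payoff=0.0000 vs cont=1.2857 → 1.2857 [wait]  node(7,4) S=130.3680 payoff=0.0000 vs cont=0.0000 → 0.0000 [wait]  node(7,5) S=149.9695 payoff=0.0000 vs cont=0.0000 → 0.0000 [wait]  node(7,6) S=172.5182 payoff=0.0000 vs cont=0.0000 → 0.0000 [wait]  node(7,7) S=198.4573 payoff=0.0000 vs cont=0.0000 → 0.0000 [wait]  ⇒ S*(7)=85.6397
t_6: node(6,0) S=79.8471 payoff=23.8629 vs cont=23.5923 → 23.8629 [stop]  node(6,1) S=91.8525 payoff=11.8575 vs cont=12.5852 → 12.5852 [wait]  node(6,2) S=105.6630 payoff=0.0000 vs cont=4.2205 → 4.2205 [wait]  node(6,3) S=121.5500 payoff=0.0000 vs cont=0.6397 → 0.6397 [wait]  node(6,4) S=139.8257 payoff=0.0000 vs cont=0.0000 → 0.0000 [wait]  node(6,5) S=160.8492 payoff=0.0000 vs cont=0.0000 → 0.0000 [wait]  node(6,6) S=185.0338 payoff=0.0000 vs cont=0.0000 → 0.0000 [wait]  ⇒ S*(6)=79.8471
t_5: node(5,0) S=85.6397 payoff=18.0703 vs cont=18.1634 → 18.1634 [wait]  node(5,1) S=98.5160 payoff=5.1940 vs cont=8.3712 → 8.3712 [wait]  node(5,2) S=113.3285 payoff=0.0000 vs cont=2.4196 → 2.4196 [wait]  node(5,3) S=130.3680 payoff=0.0000 vs cont=0.3183 → 0.3183 [wait]  node(5,4) S=149.9695 payoff=0.0000 vs cont=0.0000 → 0.0000 [wait]  node(5,5) S=172.5182 payoff=0.0000 vs cont=0.0000 → 0.0000 [wait]  ⇒ S*(5)=-
t_4: node(4,0) S=91.8525 payoff=11.8575 vs cont=13.2213 → 13.2213 [wait]  node(4,1) S=105.6630 payoff=0.0000 vs cont=5.3744 → 5.3744 [wait]  node(4,2) S=121.5500 payoff=0.0000 vs cont=1.3629 → 1.3629 [wait]  node(4,3) S=139.8257 payoff=0.0000 vs cont=0.1583 → 0.1583 [wait]  node(4,4) S=160.8492 payoff=0.0000 vs cont=0.0000 → 0.0000 [wait]  ⇒ S*(4)=-
t_3: node(3,0) S=98.5160 payoff=5.1940 vs cont=9.2645 → 9.2645 [wait]  node(3,1) S=113.3285 payoff=0.0000 vs cont=3.3552 → 3.3552 [wait]  node(3,2) S=130.3680 payoff=0.0000 vs cont=0.7573 → 0.7573 [wait]  node(3,3) S=149.9695 payoff=0.0000 vs cont=0.0788 → 0.0788 [wait]  ⇒ S*(3)=-
t_2: node(2,0) S=105.6630 payoff=0.0000 vs cont=6.2865 → 6.2865 [wait]  node(2,1) S=121.5500 payoff=0.0000 vs cont=2.0479 → 2.0479 [wait]  node(2,2) S=139.8257 payoff=0.0000 vs cont=0.4161 → 0.4161 [wait]  ⇒ S*(2)=-
t_1: node(1,0) S=113.3285 payoff=0.0000 vs cont=4.1514 → 4.1514 [wait]  node(1,1) S=130.3680 payoff=0.0000 vs cont=1.2269 → 1.2269 [wait]  ⇒ S*(1)=-
t_0: node(0,0) S=121.5500 payoff=0.0000 vs cont=2.6787 → 2.6787 [wait]  ⇒ S*(0)=-

price = 2.6787
boundary = - - - - - - 79.8471 85.6397 91.8525
tree:
2.6787
4.1514 1.2269
6.2865 2.0479 0.4161
9.2645 3.3552 0.7573 0.0788
13.2213 5.3744 1.3629 0.1583 0.0000
18.1634 8.3712 2.4196 0.3183 0.0000 0.0000
23.8629 12.5852 4.2205 0.6397 0.0000 0.0000 0.0000
29.2637 18.0703 7.1912 1.2857 0.0000 0.0000 0.0000 0.0000
34.2992 23.8629 11.8575 2.5842 0.0000 0.0000 0.0000 0.0000 0.0000
38.9941 29.2637 18.0703 5.1940 0.0000 0.0000 0.0000 0.0000 0.0000 0.0000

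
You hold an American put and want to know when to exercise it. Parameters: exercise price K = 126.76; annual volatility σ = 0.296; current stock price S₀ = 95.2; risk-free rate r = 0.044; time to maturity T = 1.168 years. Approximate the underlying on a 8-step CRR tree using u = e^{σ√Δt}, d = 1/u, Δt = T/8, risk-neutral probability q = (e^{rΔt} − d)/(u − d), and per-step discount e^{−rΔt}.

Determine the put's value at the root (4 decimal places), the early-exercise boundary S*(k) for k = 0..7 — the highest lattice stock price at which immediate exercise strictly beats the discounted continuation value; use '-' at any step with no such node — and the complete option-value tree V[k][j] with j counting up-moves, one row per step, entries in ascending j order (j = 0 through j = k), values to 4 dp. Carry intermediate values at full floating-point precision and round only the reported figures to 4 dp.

params: Δt=0.14600 u=1.11975 d=0.89306 q=0.50018 e^(-rΔt)=0.99360
t_8 payoffs: 88.2404 78.4629 66.2037 50.8326 31.5600 7.3954 0.0000 0.0000 0.0000
t_7: node(7,0) S=43.1322 payoff=83.6278 vs cont=82.8161 → 83.6278 [stop]  node(7,1) S=54.0804 payoff=72.6796 vs cont=71.8679 → 72.6796 [stop]  node(7,2) S=67.8077 payoff=58.9523 vs cont=58.1406 → 58.9523 [stop]  node(7,3) S=85.0193 payoff=41.7407 vs cont=40.9290 → 41.7407 [stop]  node(7,4) S=106.5998 payoff=20.1602 vs cont=19.3485 → 20.1602 [stop]  node(7,5) S=133.6580 payoff=0.0000 vs cont=3.6727 → 3.6727 [wait]  node(7,6) S=167.5844 payoff=0.0000 vs cont=0.0000 → 0.0000 [wait]  node(7,7) S=210.1224 payoff=0.0000 vs cont=0.0000 → 0.0000 [wait]  ⇒ S*(7)=106.5998
t_6: node(6,0) S=48.2971 payoff=78.4629 vs cont=77.6512 → 78.4629 [stop]  node(6,1) S=60.5563 payoff=66.2037 vs cont=65.3920 → 66.2037 [stop]  node(6,2) S=75.9274 payoff=50.8326 vs cont=50.0209 → 50.8326 [stop]  node(6,3) S=95.2000 payoff=31.5600 vs cont=30.7483 → 31.5600 [stop]  node(6,4) S=119.3646 payoff=7.3954 vs cont=11.8371 → 11.8371 [wait]  node(6,5) S=149.6629 payoff=0.0000 vs cont=1.8239 → 1.8239 [wait]  node(6,6) S=187.6519 payoff=0.0000 vs cont=0.0000 → 0.0000 [wait]  ⇒ S*(6)=95.2000
t_5: node(5,0) S=54.0804 payoff=72.6796 vs cont=71.8679 → 72.6796 [stop]  node(5,1) S=67.8077 payoff=58.9523 vs cont=58.1406 → 58.9523 [stop]  node(5,2) S=85.0193 payoff=41.7407 vs cont=40.9290 → 41.7407 [stop]  node(5,3) S=106.5998 payoff=20.1602 vs cont=21.5560 → 21.5560 [wait]  node(5,4) S=133.6580 payoff=0.0000 vs cont=6.7849 → 6.7849 [wait]  node(5,5) S=167.5844 payoff=0.0000 vs cont=0.9058 → 0.9058 [wait]  ⇒ S*(5)=85.0193
t_4: node(4,0) S=60.5563 payoff=66.2037 vs cont=65.3920 → 66.2037 [stop]  node(4,1) S=75.9274 payoff=50.8326 vs cont=50.0209 → 50.8326 [stop]  node(4,2) S=95.2000 payoff=31.5600 vs cont=31.4420 → 31.5600 [stop]  node(4,3) S=119.3646 payoff=7.3954 vs cont=14.0770 → 14.0770 [wait]  node(4,4) S=149.6629 payoff=0.0000 vs cont=3.8196 → 3.8196 [wait]  ⇒ S*(4)=95.2000
t_3: node(3,0) S=67.8077 payoff=58.9523 vs cont=58.1406 → 58.9523 [stop]  node(3,1) S=85.0193 payoff=41.7407 vs cont=40.9290 → 41.7407 [stop]  node(3,2) S=106.5998 payoff=20.1602 vs cont=22.6692 → 22.6692 [wait]  node(3,3) S=133.6580 payoff=0.0000 vs cont=8.8891 → 8.8891 [wait]  ⇒ S*(3)=85.0193
t_2: node(2,0) S=75.9274 payoff=50.8326 vs cont=50.0209 → 50.8326 [stop]  node(2,1) S=95.2000 payoff=31.5600 vs cont=31.9952 → 31.9952 [wait]  node(2,2) S=119.3646 payoff=7.3954 vs cont=15.6756 → 15.6756 [wait]  ⇒ S*(2)=75.9274
t_1: node(1,0) S=85.0193 payoff=41.7407 vs cont=41.1453 → 41.7407 [stop]  node(1,1) S=106.5998 payoff=20.1602 vs cont=23.6798 → 23.6798 [wait]  ⇒ S*(1)=85.0193
t_0: node(0,0) S=95.2000 payoff=31.5600 vs cont=32.4975 → 32.4975 [wait]  ⇒ S*(0)=-

price = 32.4975
boundary = - 85.0193 75.9274 85.0193 95.2000 85.0193 95.2000 106.5998
tree:
32.4975
41.7407 23.6798
50.8326 31.9952 15.6756
58.9523 41.7407 22.6692 8.8891
66.2037 50.8326 31.5600 14.0770 3.8196
72.6796 58.9523 41.7407 21.5560 6.7849 0.9058
78.4629 66.2037 50.8326 31.5600 11.8371 1.8239 0.0000
83.6278 72.6796 58.9523 41.7407 20.1602 3.6727 0.0000 0.0000
88.2404 78.4629 66.2037 50.8326 31.5600 7.3954 0.0000 0.0000 0.0000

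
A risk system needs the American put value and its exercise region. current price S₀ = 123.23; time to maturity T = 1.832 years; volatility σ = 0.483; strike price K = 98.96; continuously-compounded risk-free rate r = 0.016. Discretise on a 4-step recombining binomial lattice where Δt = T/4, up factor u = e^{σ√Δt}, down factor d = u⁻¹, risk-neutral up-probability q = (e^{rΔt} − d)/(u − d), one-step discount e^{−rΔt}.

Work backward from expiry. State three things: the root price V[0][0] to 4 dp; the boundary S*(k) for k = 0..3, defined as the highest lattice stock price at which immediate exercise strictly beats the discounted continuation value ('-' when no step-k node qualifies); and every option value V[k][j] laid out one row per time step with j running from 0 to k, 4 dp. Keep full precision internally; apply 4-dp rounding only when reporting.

price = 17.6401
boundary = - - - 46.2209
tree:
17.6401
26.4128 6.3153
38.2613 11.1620 0.0000
52.7391 19.7283 0.0000 0.0000
65.6267 34.8689 0.0000 0.0000 0.0000

Δt=0.45800  u=1.38663  d=0.72117  q=0.43005  discount=0.99270
step 4 (expiry): payoffs max(K−S,0) = 65.6267 34.8689 0.0000 0.0000 0.0000
step 3: (k=3,j=0): S=46.2209, (K−S)⁺=52.7391, hold=52.0166 ⇒ V=52.7391 exercise | (k=3,j=1): S=88.8704, (K−S)⁺=10.0896, hold=19.7283 ⇒ V=19.7283 continue | (k=3,j=2): S=170.8739, (K−S)⁺=0.0000, hold=0.0000 ⇒ V=0.0000 continue | (k=3,j=3): S=328.5449, (K−S)⁺=0.0000, hold=0.0000 ⇒ V=0.0000 continue  boundary S*=46.2209
step 2: (k=2,j=0): S=64.0911, (K−S)⁺=34.8689, hold=38.2613 ⇒ V=38.2613 continue | (k=2,j=1): S=123.2300, (K−S)⁺=0.0000, hold=11.1620 ⇒ V=11.1620 continue | (k=2,j=2): S=236.9383, (K−S)⁺=0.0000, hold=0.0000 ⇒ V=0.0000 continue  boundary S*=-
step 1: (k=1,j=0): S=88.8704, (K−S)⁺=10.0896, hold=26.4128 ⇒ V=26.4128 continue | (k=1,j=1): S=170.8739, (K−S)⁺=0.0000, hold=6.3153 ⇒ V=6.3153 continue  boundary S*=-
step 0: (k=0,j=0): S=123.2300, (K−S)⁺=0.0000, hold=17.6401 ⇒ V=17.6401 continue  boundary S*=-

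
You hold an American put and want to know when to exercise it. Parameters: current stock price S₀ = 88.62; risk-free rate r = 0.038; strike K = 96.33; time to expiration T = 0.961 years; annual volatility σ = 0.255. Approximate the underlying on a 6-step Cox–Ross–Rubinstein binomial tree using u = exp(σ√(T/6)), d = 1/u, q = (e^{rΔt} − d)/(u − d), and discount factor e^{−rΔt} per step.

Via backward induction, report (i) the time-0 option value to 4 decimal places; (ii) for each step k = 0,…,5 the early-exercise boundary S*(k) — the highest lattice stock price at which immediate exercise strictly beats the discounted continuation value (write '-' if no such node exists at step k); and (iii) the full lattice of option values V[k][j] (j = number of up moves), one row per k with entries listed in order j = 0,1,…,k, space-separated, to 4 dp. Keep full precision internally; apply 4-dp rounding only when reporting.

Δt=0.16017  u=1.10744  d=0.90298  q=0.50437  discount=0.99393
step 6 (expiry): payoffs max(K−S,0) = 48.2898 37.4121 24.0714 7.7100 0.0000 0.0000 0.0000
step 5: (k=5,j=0): S=53.2018, (K−S)⁺=43.1282, hold=42.5437 ⇒ V=43.1282 exercise | (k=5,j=1): S=65.2482, (K−S)⁺=31.0818, hold=30.4973 ⇒ V=31.0818 exercise | (k=5,j=2): S=80.0222, (K−S)⁺=16.3078, hold=15.7233 ⇒ V=16.3078 exercise | (k=5,j=3): S=98.1415, (K−S)⁺=0.0000, hold=3.7981 ⇒ V=3.7981 continue | (k=5,j=4): S=120.3636, (K−S)⁺=0.0000, hold=0.0000 ⇒ V=0.0000 continue | (k=5,j=5): S=147.6173, (K−S)⁺=0.0000, hold=0.0000 ⇒ V=0.0000 continue  boundary S*=80.0222
step 4: (k=4,j=0): S=58.9179, (K−S)⁺=37.4121, hold=36.8276 ⇒ V=37.4121 exercise | (k=4,j=1): S=72.2586, (K−S)⁺=24.0714, hold=23.4869 ⇒ V=24.0714 exercise | (k=4,j=2): S=88.6200, (K−S)⁺=7.7100, hold=9.9377 ⇒ V=9.9377 continue | (k=4,j=3): S=108.6861, (K−S)⁺=0.0000, hold=1.8711 ⇒ V=1.8711 continue | (k=4,j=4): S=133.2957, (K−S)⁺=0.0000, hold=0.0000 ⇒ V=0.0000 continue  boundary S*=72.2586
step 3: (k=3,j=0): S=65.2482, (K−S)⁺=31.0818, hold=30.4973 ⇒ V=31.0818 exercise | (k=3,j=1): S=80.0222, (K−S)⁺=16.3078, hold=16.8400 ⇒ V=16.8400 continue | (k=3,j=2): S=98.1415, (K−S)⁺=0.0000, hold=5.8335 ⇒ V=5.8335 continue | (k=3,j=3): S=120.3636, (K−S)⁺=0.0000, hold=0.9217 ⇒ V=0.9217 continue  boundary S*=65.2482
step 2: (k=2,j=0): S=72.2586, (K−S)⁺=24.0714, hold=23.7537 ⇒ V=24.0714 exercise | (k=2,j=1): S=88.6200, (K−S)⁺=7.7100, hold=11.2202 ⇒ V=11.2202 continue | (k=2,j=2): S=108.6861, (K−S)⁺=0.0000, hold=3.3358 ⇒ V=3.3358 continue  boundary S*=72.2586
step 1: (k=1,j=0): S=80.0222, (K−S)⁺=16.3078, hold=17.4829 ⇒ V=17.4829 continue | (k=1,j=1): S=98.1415, (K−S)⁺=0.0000, hold=7.1996 ⇒ V=7.1996 continue  boundary S*=-
step 0: (k=0,j=0): S=88.6200, (K−S)⁺=7.7100, hold=12.2217 ⇒ V=12.2217 continue  boundary S*=-

price = 12.2217
boundary = - - 72.2586 65.2482 72.2586 80.0222
tree:
12.2217
17.4829 7.1996
24.0714 11.2202 3.3358
31.0818 16.8400 5.8335 0.9217
37.4121 24.0714 9.9377 1.8711 0.0000
43.1282 31.0818 16.3078 3.7981 0.0000 0.0000
48.2898 37.4121 24.0714 7.7100 0.0000 0.0000 0.0000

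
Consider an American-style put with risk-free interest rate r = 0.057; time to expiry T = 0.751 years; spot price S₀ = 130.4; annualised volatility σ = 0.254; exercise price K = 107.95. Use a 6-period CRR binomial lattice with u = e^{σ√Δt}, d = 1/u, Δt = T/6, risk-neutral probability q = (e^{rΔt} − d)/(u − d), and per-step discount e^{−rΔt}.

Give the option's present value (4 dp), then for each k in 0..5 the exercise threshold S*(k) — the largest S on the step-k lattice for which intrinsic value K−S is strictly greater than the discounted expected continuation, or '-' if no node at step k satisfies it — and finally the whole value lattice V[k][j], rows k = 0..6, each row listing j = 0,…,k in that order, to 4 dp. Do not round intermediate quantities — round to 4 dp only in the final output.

price = 1.7991
boundary = - - - - 91.0271 99.5858
tree:
1.7991
3.2812 0.4412
5.8600 0.9206 0.0000
10.1690 1.9210 0.0000 0.0000
16.9229 4.0084 0.0000 0.0000 0.0000
24.7461 8.3642 0.0000 0.0000 0.0000 0.0000
31.8969 16.9229 0.0000 0.0000 0.0000 0.0000 0.0000

params: Δt=0.12517 u=1.09402 d=0.91406 q=0.51733 e^(-rΔt)=0.99289
t_6 payoffs: 31.8969 16.9229 0.0000 0.0000 0.0000 0.0000 0.0000
t_5: node(5,0) S=83.2039 payoff=24.7461 vs cont=23.9786 → 24.7461 [stop]  node(5,1) S=99.5858 payoff=8.3642 vs cont=8.1100 → 8.3642 [stop]  node(5,2) S=119.1930 payoff=0.0000 vs cont=0.0000 → 0.0000 [wait]  node(5,3) S=142.6607 payoff=0.0000 vs cont=0.0000 → 0.0000 [wait]  node(5,4) S=170.7489 payoff=0.0000 vs cont=0.0000 → 0.0000 [wait]  node(5,5) S=204.3673 payoff=0.0000 vs cont=0.0000 → 0.0000 [wait]  ⇒ S*(5)=99.5858
t_4: node(4,0) S=91.0271 payoff=16.9229 vs cont=16.1555 → 16.9229 [stop]  node(4,1) S=108.9492 payoff=0.0000 vs cont=4.0084 → 4.0084 [wait]  node(4,2) S=130.4000 payoff=0.0000 vs cont=0.0000 → 0.0000 [wait]  node(4,3) S=156.0742 payoff=0.0000 vs cont=0.0000 → 0.0000 [wait]  node(4,4) S=186.8033 payoff=0.0000 vs cont=0.0000 → 0.0000 [wait]  ⇒ S*(4)=91.0271
t_3: node(3,0) S=99.5858 payoff=8.3642 vs cont=10.1690 → 10.1690 [wait]  node(3,1) S=119.1930 payoff=0.0000 vs cont=1.9210 → 1.9210 [wait]  node(3,2) S=142.6607 payoff=0.0000 vs cont=0.0000 → 0.0000 [wait]  node(3,3) S=170.7489 payoff=0.0000 vs cont=0.0000 → 0.0000 [wait]  ⇒ S*(3)=-
t_2: node(2,0) S=108.9492 payoff=0.0000 vs cont=5.8600 → 5.8600 [wait]  node(2,1) S=130.4000 payoff=0.0000 vs cont=0.9206 → 0.9206 [wait]  node(2,2) S=156.0742 payoff=0.0000 vs cont=0.0000 → 0.0000 [wait]  ⇒ S*(2)=-
t_1: node(1,0) S=119.1930 payoff=0.0000 vs cont=3.2812 → 3.2812 [wait]  node(1,1) S=142.6607 payoff=0.0000 vs cont=0.4412 → 0.4412 [wait]  ⇒ S*(1)=-
t_0: node(0,0) S=130.4000 payoff=0.0000 vs cont=1.7991 → 1.7991 [wait]  ⇒ S*(0)=-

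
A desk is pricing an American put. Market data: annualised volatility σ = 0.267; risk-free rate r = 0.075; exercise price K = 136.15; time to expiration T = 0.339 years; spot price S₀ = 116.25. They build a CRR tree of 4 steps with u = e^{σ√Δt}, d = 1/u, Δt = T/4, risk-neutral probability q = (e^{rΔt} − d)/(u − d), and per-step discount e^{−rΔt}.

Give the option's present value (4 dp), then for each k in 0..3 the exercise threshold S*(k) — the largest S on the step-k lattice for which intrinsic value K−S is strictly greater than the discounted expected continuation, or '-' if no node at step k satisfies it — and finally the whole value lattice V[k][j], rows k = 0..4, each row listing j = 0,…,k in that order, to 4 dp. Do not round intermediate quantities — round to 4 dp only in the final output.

Δt=0.08475, u=1.08083, d=0.92522, q=0.52155, disc=e^(-rΔt)=0.99366
k=4 terminal: V=max(K-S,0) → 50.9647 36.6373 19.9000 0.3477 0.0000
k=3: j=0 S=92.0707 intr=44.0793 cont=43.2166 V=44.0793[EX]; j=1 S=107.5563 intr=28.5937 cont=27.7310 V=28.5937[EX]; j=2 S=125.6464 intr=10.5036 cont=9.6409 V=10.5036[EX]; j=3 S=146.7791 intr=0.0000 cont=0.1653 V=0.1653[hold]  S*(3)=125.6464
k=2: j=0 S=99.5127 intr=36.6373 cont=35.7746 V=36.6373[EX]; j=1 S=116.2500 intr=19.9000 cont=19.0373 V=19.9000[EX]; j=2 S=135.8023 intr=0.3477 cont=5.0792 V=5.0792[hold]  S*(2)=116.2500
k=1: j=0 S=107.5563 intr=28.5937 cont=27.7310 V=28.5937[EX]; j=1 S=125.6464 intr=10.5036 cont=12.0931 V=12.0931[hold]  S*(1)=107.5563
k=0: j=0 S=116.2500 intr=19.9000 cont=19.8611 V=19.9000[EX]  S*(0)=116.2500

price = 19.9000
boundary = 116.2500 107.5563 116.2500 125.6464
tree:
19.9000
28.5937 12.0931
36.6373 19.9000 5.0792
44.0793 28.5937 10.5036 0.1653
50.9647 36.6373 19.9000 0.3477 0.0000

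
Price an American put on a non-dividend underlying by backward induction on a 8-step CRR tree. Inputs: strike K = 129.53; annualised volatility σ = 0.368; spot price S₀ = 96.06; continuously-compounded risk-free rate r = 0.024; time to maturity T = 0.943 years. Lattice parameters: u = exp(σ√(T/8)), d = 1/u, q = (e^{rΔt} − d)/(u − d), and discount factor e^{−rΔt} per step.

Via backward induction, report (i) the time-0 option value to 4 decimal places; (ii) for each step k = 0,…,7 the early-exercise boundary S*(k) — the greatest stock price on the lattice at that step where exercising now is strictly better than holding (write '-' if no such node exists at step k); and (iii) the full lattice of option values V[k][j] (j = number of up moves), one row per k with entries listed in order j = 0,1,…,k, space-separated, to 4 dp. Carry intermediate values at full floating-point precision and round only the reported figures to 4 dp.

price = 36.4125
boundary = - - 74.6106 65.7551 74.6106 84.6587 96.0600 108.9968
tree:
36.4125
45.4094 26.8668
54.9194 35.3602 17.8109
63.7749 44.9308 25.1858 9.9149
71.5793 54.9194 34.3595 15.3819 4.0423
78.4575 63.7749 44.8713 23.1581 7.0364 0.8179
84.5192 71.5793 54.9194 33.4700 12.1074 1.5763 0.0000
89.8615 78.4575 63.7749 44.8713 20.5332 3.0377 0.0000 0.0000
94.5698 84.5192 71.5793 54.9194 33.4700 5.8542 0.0000 0.0000 0.0000

Δt=0.11787, u=1.13467, d=0.88131, q=0.47964, disc=e^(-rΔt)=0.99717
k=8 terminal: V=max(K-S,0) → 94.5698 84.5192 71.5793 54.9194 33.4700 5.8542 0.0000 0.0000 0.0000
k=7: j=0 S=39.6685 intr=89.8615 cont=89.4956 V=89.8615[EX]; j=1 S=51.0725 intr=78.4575 cont=78.0915 V=78.4575[EX]; j=2 S=65.7551 intr=63.7749 cont=63.4090 V=63.7749[EX]; j=3 S=84.6587 intr=44.8713 cont=44.5054 V=44.8713[EX]; j=4 S=108.9968 intr=20.5332 cont=20.1673 V=20.5332[EX]; j=5 S=140.3316 intr=0.0000 cont=3.0377 V=3.0377[hold]; j=6 S=180.6748 intr=0.0000 cont=0.0000 V=0.0000[hold]; j=7 S=232.6161 intr=0.0000 cont=0.0000 V=0.0000[hold]  S*(7)=108.9968
k=6: j=0 S=45.0108 intr=84.5192 cont=84.1533 V=84.5192[EX]; j=1 S=57.9507 intr=71.5793 cont=71.2134 V=71.5793[EX]; j=2 S=74.6106 intr=54.9194 cont=54.5535 V=54.9194[EX]; j=3 S=96.0600 intr=33.4700 cont=33.1041 V=33.4700[EX]; j=4 S=123.6758 intr=5.8542 cont=12.1074 V=12.1074[hold]; j=5 S=159.2306 intr=0.0000 cont=1.5763 V=1.5763[hold]; j=6 S=205.0070 intr=0.0000 cont=0.0000 V=0.0000[hold]  S*(6)=96.0600
k=5: j=0 S=51.0725 intr=78.4575 cont=78.0915 V=78.4575[EX]; j=1 S=65.7551 intr=63.7749 cont=63.4090 V=63.7749[EX]; j=2 S=84.6587 intr=44.8713 cont=44.5054 V=44.8713[EX]; j=3 S=108.9968 intr=20.5332 cont=23.1581 V=23.1581[hold]; j=4 S=140.3316 intr=0.0000 cont=7.0364 V=7.0364[hold]; j=5 S=180.6748 intr=0.0000 cont=0.8179 V=0.8179[hold]  S*(5)=84.6587
k=4: j=0 S=57.9507 intr=71.5793 cont=71.2134 V=71.5793[EX]; j=1 S=74.6106 intr=54.9194 cont=54.5535 V=54.9194[EX]; j=2 S=96.0600 intr=33.4700 cont=34.3595 V=34.3595[hold]; j=3 S=123.6758 intr=5.8542 cont=15.3819 V=15.3819[hold]; j=4 S=159.2306 intr=0.0000 cont=4.0423 V=4.0423[hold]  S*(4)=74.6106
k=3: j=0 S=65.7551 intr=63.7749 cont=63.4090 V=63.7749[EX]; j=1 S=84.6587 intr=44.8713 cont=44.9308 V=44.9308[hold]; j=2 S=108.9968 intr=20.5332 cont=25.1858 V=25.1858[hold]; j=3 S=140.3316 intr=0.0000 cont=9.9149 V=9.9149[hold]  S*(3)=65.7551
k=2: j=0 S=74.6106 intr=54.9194 cont=54.5819 V=54.9194[EX]; j=1 S=96.0600 intr=33.4700 cont=35.3602 V=35.3602[hold]; j=2 S=123.6758 intr=5.8542 cont=17.8109 V=17.8109[hold]  S*(2)=74.6106
k=1: j=0 S=84.6587 intr=44.8713 cont=45.4094 V=45.4094[hold]; j=1 S=108.9968 intr=20.5332 cont=26.8668 V=26.8668[hold]  S*(1)=-
k=0: j=0 S=96.0600 intr=33.4700 cont=36.4125 V=36.4125[hold]  S*(0)=-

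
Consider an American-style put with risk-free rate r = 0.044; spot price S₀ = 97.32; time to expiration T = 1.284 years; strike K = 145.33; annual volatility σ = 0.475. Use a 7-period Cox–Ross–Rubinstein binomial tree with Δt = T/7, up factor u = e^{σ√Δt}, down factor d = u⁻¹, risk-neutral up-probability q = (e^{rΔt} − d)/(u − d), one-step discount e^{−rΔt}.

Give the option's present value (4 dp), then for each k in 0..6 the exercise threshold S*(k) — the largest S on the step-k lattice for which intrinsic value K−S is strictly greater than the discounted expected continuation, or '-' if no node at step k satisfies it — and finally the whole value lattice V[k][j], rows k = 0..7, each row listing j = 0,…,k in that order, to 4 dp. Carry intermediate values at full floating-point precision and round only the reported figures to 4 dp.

price = 52.6952
boundary = - - 64.7888 79.4056 64.7888 79.4056 97.3200
tree:
52.6952
66.2297 38.2877
80.5412 51.1766 24.3620
92.4673 65.9244 35.3697 12.3247
102.1981 80.5412 49.4544 20.0402 3.8055
110.1377 92.4673 65.9244 31.6685 7.2260 0.0000
116.6158 102.1981 80.5412 48.0100 13.7210 0.0000 0.0000
121.9015 110.1377 92.4673 65.9244 26.0540 0.0000 0.0000 0.0000

Δt=0.18343  u=1.22561  d=0.81592  q=0.46910  discount=0.99196
step 7 (expiry): payoffs max(K−S,0) = 121.9015 110.1377 92.4673 65.9244 26.0540 0.0000 0.0000 0.0000
step 6: (k=6,j=0): S=28.7142, (K−S)⁺=116.6158, hold=115.4476 ⇒ V=116.6158 exercise | (k=6,j=1): S=43.1319, (K−S)⁺=102.1981, hold=101.0299 ⇒ V=102.1981 exercise | (k=6,j=2): S=64.7888, (K−S)⁺=80.5412, hold=79.3730 ⇒ V=80.5412 exercise | (k=6,j=3): S=97.3200, (K−S)⁺=48.0100, hold=46.8418 ⇒ V=48.0100 exercise | (k=6,j=4): S=146.1854, (K−S)⁺=0.0000, hold=13.7210 ⇒ V=13.7210 continue | (k=6,j=5): S=219.5867, (K−S)⁺=0.0000, hold=0.0000 ⇒ V=0.0000 continue | (k=6,j=6): S=329.8436, (K−S)⁺=0.0000, hold=0.0000 ⇒ V=0.0000 continue  boundary S*=97.3200
step 5: (k=5,j=0): S=35.1923, (K−S)⁺=110.1377, hold=108.9695 ⇒ V=110.1377 exercise | (k=5,j=1): S=52.8627, (K−S)⁺=92.4673, hold=91.2991 ⇒ V=92.4673 exercise | (k=5,j=2): S=79.4056, (K−S)⁺=65.9244, hold=64.7562 ⇒ V=65.9244 exercise | (k=5,j=3): S=119.2760, (K−S)⁺=26.0540, hold=31.6685 ⇒ V=31.6685 continue | (k=5,j=4): S=179.1658, (K−S)⁺=0.0000, hold=7.2260 ⇒ V=7.2260 continue | (k=5,j=5): S=269.1269, (K−S)⁺=0.0000, hold=0.0000 ⇒ V=0.0000 continue  boundary S*=79.4056
step 4: (k=4,j=0): S=43.1319, (K−S)⁺=102.1981, hold=101.0299 ⇒ V=102.1981 exercise | (k=4,j=1): S=64.7888, (K−S)⁺=80.5412, hold=79.3730 ⇒ V=80.5412 exercise | (k=4,j=2): S=97.3200, (K−S)⁺=48.0100, hold=49.4544 ⇒ V=49.4544 continue | (k=4,j=3): S=146.1854, (K−S)⁺=0.0000, hold=20.0402 ⇒ V=20.0402 continue | (k=4,j=4): S=219.5867, (K−S)⁺=0.0000, hold=3.8055 ⇒ V=3.8055 continue  boundary S*=64.7888
step 3: (k=3,j=0): S=52.8627, (K−S)⁺=92.4673, hold=91.2991 ⇒ V=92.4673 exercise | (k=3,j=1): S=79.4056, (K−S)⁺=65.9244, hold=65.4283 ⇒ V=65.9244 exercise | (k=3,j=2): S=119.2760, (K−S)⁺=26.0540, hold=35.3697 ⇒ V=35.3697 continue | (k=3,j=3): S=179.1658, (K−S)⁺=0.0000, hold=12.3247 ⇒ V=12.3247 continue  boundary S*=79.4056
step 2: (k=2,j=0): S=64.7888, (K−S)⁺=80.5412, hold=79.3730 ⇒ V=80.5412 exercise | (k=2,j=1): S=97.3200, (K−S)⁺=48.0100, hold=51.1766 ⇒ V=51.1766 continue | (k=2,j=2): S=146.1854, (K−S)⁺=0.0000, hold=24.3620 ⇒ V=24.3620 continue  boundary S*=64.7888
step 1: (k=1,j=0): S=79.4056, (K−S)⁺=65.9244, hold=66.2297 ⇒ V=66.2297 continue | (k=1,j=1): S=119.2760, (K−S)⁺=26.0540, hold=38.2877 ⇒ V=38.2877 continue  boundary S*=-
step 0: (k=0,j=0): S=97.3200, (K−S)⁺=48.0100, hold=52.6952 ⇒ V=52.6952 continue  boundary S*=-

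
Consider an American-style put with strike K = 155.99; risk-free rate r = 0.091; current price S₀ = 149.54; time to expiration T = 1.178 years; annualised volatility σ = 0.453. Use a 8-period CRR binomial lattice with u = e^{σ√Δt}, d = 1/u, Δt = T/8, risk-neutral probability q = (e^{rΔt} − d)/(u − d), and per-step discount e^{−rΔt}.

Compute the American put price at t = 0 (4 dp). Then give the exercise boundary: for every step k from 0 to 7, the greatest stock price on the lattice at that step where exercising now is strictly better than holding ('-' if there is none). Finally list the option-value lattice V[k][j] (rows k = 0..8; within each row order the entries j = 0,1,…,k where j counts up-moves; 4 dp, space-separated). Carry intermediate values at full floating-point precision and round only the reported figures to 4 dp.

price = 26.0450
boundary = - - - 88.7721 105.6258 88.7721 105.6258 125.6793
tree:
26.0450
36.9406 15.6503
50.7442 23.8789 7.6905
67.2179 35.3373 12.8515 2.6402
81.3824 50.3642 20.9852 4.9121 0.3968
93.2869 67.2179 33.2262 9.0814 0.7967 0.0000
103.2918 81.3824 50.3642 16.6651 1.5998 0.0000 0.0000
111.7004 93.2869 67.2179 30.3107 3.2122 0.0000 0.0000 0.0000
118.7672 103.2918 81.3824 50.3642 6.4500 0.0000 0.0000 0.0000 0.0000

Δt=0.14725  u=1.18985  d=0.84044  q=0.49526  discount=0.98669
step 8 (expiry): payoffs max(K−S,0) = 118.7672 103.2918 81.3824 50.3642 6.4500 0.0000 0.0000 0.0000 0.0000
step 7: (k=7,j=0): S=44.2896, (K−S)⁺=111.7004, hold=109.6241 ⇒ V=111.7004 exercise | (k=7,j=1): S=62.7031, (K−S)⁺=93.2869, hold=91.2106 ⇒ V=93.2869 exercise | (k=7,j=2): S=88.7721, (K−S)⁺=67.2179, hold=65.1416 ⇒ V=67.2179 exercise | (k=7,j=3): S=125.6793, (K−S)⁺=30.3107, hold=28.2344 ⇒ V=30.3107 exercise | (k=7,j=4): S=177.9307, (K−S)⁺=0.0000, hold=3.2122 ⇒ V=3.2122 continue | (k=7,j=5): S=251.9058, (K−S)⁺=0.0000, hold=0.0000 ⇒ V=0.0000 continue | (k=7,j=6): S=356.6362, (K−S)⁺=0.0000, hold=0.0000 ⇒ V=0.0000 continue | (k=7,j=7): S=504.9084, (K−S)⁺=0.0000, hold=0.0000 ⇒ V=0.0000 continue  boundary S*=125.6793
step 6: (k=6,j=0): S=52.6982, (K−S)⁺=103.2918, hold=101.2155 ⇒ V=103.2918 exercise | (k=6,j=1): S=74.6076, (K−S)⁺=81.3824, hold=79.3061 ⇒ V=81.3824 exercise | (k=6,j=2): S=105.6258, (K−S)⁺=50.3642, hold=48.2879 ⇒ V=50.3642 exercise | (k=6,j=3): S=149.5400, (K−S)⁺=6.4500, hold=16.6651 ⇒ V=16.6651 continue | (k=6,j=4): S=211.7116, (K−S)⁺=0.0000, hold=1.5998 ⇒ V=1.5998 continue | (k=6,j=5): S=299.7311, (K−S)⁺=0.0000, hold=0.0000 ⇒ V=0.0000 continue | (k=6,j=6): S=424.3449, (K−S)⁺=0.0000, hold=0.0000 ⇒ V=0.0000 continue  boundary S*=105.6258
step 5: (k=5,j=0): S=62.7031, (K−S)⁺=93.2869, hold=91.2106 ⇒ V=93.2869 exercise | (k=5,j=1): S=88.7721, (K−S)⁺=67.2179, hold=65.1416 ⇒ V=67.2179 exercise | (k=5,j=2): S=125.6793, (K−S)⁺=30.3107, hold=33.2262 ⇒ V=33.2262 continue | (k=5,j=3): S=177.9307, (K−S)⁺=0.0000, hold=9.0814 ⇒ V=9.0814 continue | (k=5,j=4): S=251.9058, (K−S)⁺=0.0000, hold=0.7967 ⇒ V=0.7967 continue | (k=5,j=5): S=356.6362, (K−S)⁺=0.0000, hold=0.0000 ⇒ V=0.0000 continue  boundary S*=88.7721
step 4: (k=4,j=0): S=74.6076, (K−S)⁺=81.3824, hold=79.3061 ⇒ V=81.3824 exercise | (k=4,j=1): S=105.6258, (K−S)⁺=50.3642, hold=49.7126 ⇒ V=50.3642 exercise | (k=4,j=2): S=149.5400, (K−S)⁺=6.4500, hold=20.9852 ⇒ V=20.9852 continue | (k=4,j=3): S=211.7116, (K−S)⁺=0.0000, hold=4.9121 ⇒ V=4.9121 continue | (k=4,j=4): S=299.7311, (K−S)⁺=0.0000, hold=0.3968 ⇒ V=0.3968 continue  boundary S*=105.6258
step 3: (k=3,j=0): S=88.7721, (K−S)⁺=67.2179, hold=65.1416 ⇒ V=67.2179 exercise | (k=3,j=1): S=125.6793, (K−S)⁺=30.3107, hold=35.3373 ⇒ V=35.3373 continue | (k=3,j=2): S=177.9307, (K−S)⁺=0.0000, hold=12.8515 ⇒ V=12.8515 continue | (k=3,j=3): S=251.9058, (K−S)⁺=0.0000, hold=2.6402 ⇒ V=2.6402 continue  boundary S*=88.7721
step 2: (k=2,j=0): S=105.6258, (K−S)⁺=50.3642, hold=50.7442 ⇒ V=50.7442 continue | (k=2,j=1): S=149.5400, (K−S)⁺=6.4500, hold=23.8789 ⇒ V=23.8789 continue | (k=2,j=2): S=211.7116, (K−S)⁺=0.0000, hold=7.6905 ⇒ V=7.6905 continue  boundary S*=-
step 1: (k=1,j=0): S=125.6793, (K−S)⁺=30.3107, hold=36.9406 ⇒ V=36.9406 continue | (k=1,j=1): S=177.9307, (K−S)⁺=0.0000, hold=15.6503 ⇒ V=15.6503 continue  boundary S*=-
step 0: (k=0,j=0): S=149.5400, (K−S)⁺=6.4500, hold=26.0450 ⇒ V=26.0450 continue  boundary S*=-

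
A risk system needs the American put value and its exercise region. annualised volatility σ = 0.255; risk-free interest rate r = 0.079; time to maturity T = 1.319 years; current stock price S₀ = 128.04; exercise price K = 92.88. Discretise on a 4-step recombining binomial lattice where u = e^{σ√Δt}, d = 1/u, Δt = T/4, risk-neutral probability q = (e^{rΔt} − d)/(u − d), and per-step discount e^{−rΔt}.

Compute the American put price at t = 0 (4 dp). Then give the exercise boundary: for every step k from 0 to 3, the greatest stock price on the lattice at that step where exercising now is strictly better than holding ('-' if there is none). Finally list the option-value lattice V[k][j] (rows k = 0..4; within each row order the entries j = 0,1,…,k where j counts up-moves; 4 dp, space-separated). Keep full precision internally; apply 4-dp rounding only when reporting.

price = 0.8542
boundary = - - - 82.5208
tree:
0.8542
1.9625 0.0000
4.5089 0.0000 0.0000
10.3592 0.0000 0.0000 0.0000
21.5997 0.0000 0.0000 0.0000 0.0000

Δt=0.32975  u=1.15769  d=0.86379  q=0.55326  discount=0.97429
step 4 (expiry): payoffs max(K−S,0) = 21.5997 0.0000 0.0000 0.0000 0.0000
step 3: (k=3,j=0): S=82.5208, (K−S)⁺=10.3592, hold=9.4014 ⇒ V=10.3592 exercise | (k=3,j=1): S=110.5991, (K−S)⁺=0.0000, hold=0.0000 ⇒ V=0.0000 continue | (k=3,j=2): S=148.2313, (K−S)⁺=0.0000, hold=0.0000 ⇒ V=0.0000 continue | (k=3,j=3): S=198.6680, (K−S)⁺=0.0000, hold=0.0000 ⇒ V=0.0000 continue  boundary S*=82.5208
step 2: (k=2,j=0): S=95.5339, (K−S)⁺=0.0000, hold=4.5089 ⇒ V=4.5089 continue | (k=2,j=1): S=128.0400, (K−S)⁺=0.0000, hold=0.0000 ⇒ V=0.0000 continue | (k=2,j=2): S=171.6066, (K−S)⁺=0.0000, hold=0.0000 ⇒ V=0.0000 continue  boundary S*=-
step 1: (k=1,j=0): S=110.5991, (K−S)⁺=0.0000, hold=1.9625 ⇒ V=1.9625 continue | (k=1,j=1): S=148.2313, (K−S)⁺=0.0000, hold=0.0000 ⇒ V=0.0000 continue  boundary S*=-
step 0: (k=0,j=0): S=128.0400, (K−S)⁺=0.0000, hold=0.8542 ⇒ V=0.8542 continue  boundary S*=-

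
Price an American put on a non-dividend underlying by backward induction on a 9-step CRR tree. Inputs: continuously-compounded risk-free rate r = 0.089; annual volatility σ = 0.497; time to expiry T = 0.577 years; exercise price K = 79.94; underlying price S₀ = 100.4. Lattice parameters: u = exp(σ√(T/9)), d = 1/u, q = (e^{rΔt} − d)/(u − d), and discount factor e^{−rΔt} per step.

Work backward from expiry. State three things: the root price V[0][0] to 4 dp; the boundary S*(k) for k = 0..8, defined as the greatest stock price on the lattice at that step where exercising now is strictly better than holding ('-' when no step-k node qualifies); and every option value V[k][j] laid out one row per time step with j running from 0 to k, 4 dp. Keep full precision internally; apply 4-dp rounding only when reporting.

Δt=0.06411  u=1.13410  d=0.88175  q=0.49126  discount=0.99431
step 9 (expiry): payoffs max(K−S,0) = 47.5907 38.3328 26.4253 11.1101 0.0000 0.0000 0.0000 0.0000 0.0000 0.0000
step 8: (k=8,j=0): S=36.6874, (K−S)⁺=43.2526, hold=42.7978 ⇒ V=43.2526 exercise | (k=8,j=1): S=47.1868, (K−S)⁺=32.7532, hold=32.2983 ⇒ V=32.7532 exercise | (k=8,j=2): S=60.6911, (K−S)⁺=19.2489, hold=18.7941 ⇒ V=19.2489 exercise | (k=8,j=3): S=78.0602, (K−S)⁺=1.8798, hold=5.6200 ⇒ V=5.6200 continue | (k=8,j=4): S=100.4000, (K−S)⁺=0.0000, hold=0.0000 ⇒ V=0.0000 continue | (k=8,j=5): S=129.1332, (K−S)⁺=0.0000, hold=0.0000 ⇒ V=0.0000 continue | (k=8,j=6): S=166.0896, (K−S)⁺=0.0000, hold=0.0000 ⇒ V=0.0000 continue | (k=8,j=7): S=213.6224, (K−S)⁺=0.0000, hold=0.0000 ⇒ V=0.0000 continue | (k=8,j=8): S=274.7584, (K−S)⁺=0.0000, hold=0.0000 ⇒ V=0.0000 continue  boundary S*=60.6911
step 7: (k=7,j=0): S=41.6072, (K−S)⁺=38.3328, hold=37.8780 ⇒ V=38.3328 exercise | (k=7,j=1): S=53.5147, (K−S)⁺=26.4253, hold=25.9705 ⇒ V=26.4253 exercise | (k=7,j=2): S=68.8299, (K−S)⁺=11.1101, hold=12.4822 ⇒ V=12.4822 continue | (k=7,j=3): S=88.5282, (K−S)⁺=0.0000, hold=2.8429 ⇒ V=2.8429 continue | (k=7,j=4): S=113.8639, (K−S)⁺=0.0000, hold=0.0000 ⇒ V=0.0000 continue | (k=7,j=5): S=146.4503, (K−S)⁺=0.0000, hold=0.0000 ⇒ V=0.0000 continue | (k=7,j=6): S=188.3625, (K−S)⁺=0.0000, hold=0.0000 ⇒ V=0.0000 continue | (k=7,j=7): S=242.2696, (K−S)⁺=0.0000, hold=0.0000 ⇒ V=0.0000 continue  boundary S*=53.5147
step 6: (k=6,j=0): S=47.1868, (K−S)⁺=32.7532, hold=32.2983 ⇒ V=32.7532 exercise | (k=6,j=1): S=60.6911, (K−S)⁺=19.2489, hold=19.4643 ⇒ V=19.4643 continue | (k=6,j=2): S=78.0602, (K−S)⁺=1.8798, hold=7.7027 ⇒ V=7.7027 continue | (k=6,j=3): S=100.4000, (K−S)⁺=0.0000, hold=1.4381 ⇒ V=1.4381 continue | (k=6,j=4): S=129.1332, (K−S)⁺=0.0000, hold=0.0000 ⇒ V=0.0000 continue | (k=6,j=5): S=166.0896, (K−S)⁺=0.0000, hold=0.0000 ⇒ V=0.0000 continue | (k=6,j=6): S=213.6224, (K−S)⁺=0.0000, hold=0.0000 ⇒ V=0.0000 continue  boundary S*=47.1868
step 5: (k=5,j=0): S=53.5147, (K−S)⁺=26.4253, hold=26.0757 ⇒ V=26.4253 exercise | (k=5,j=1): S=68.8299, (K−S)⁺=11.1101, hold=13.6085 ⇒ V=13.6085 continue | (k=5,j=2): S=88.5282, (K−S)⁺=0.0000, hold=4.5989 ⇒ V=4.5989 continue | (k=5,j=3): S=113.8639, (K−S)⁺=0.0000, hold=0.7274 ⇒ V=0.7274 continue | (k=5,j=4): S=146.4503, (K−S)⁺=0.0000, hold=0.0000 ⇒ V=0.0000 continue | (k=5,j=5): S=188.3625, (K−S)⁺=0.0000, hold=0.0000 ⇒ V=0.0000 continue  boundary S*=53.5147
step 4: (k=4,j=0): S=60.6911, (K−S)⁺=19.2489, hold=20.0144 ⇒ V=20.0144 continue | (k=4,j=1): S=78.0602, (K−S)⁺=1.8798, hold=9.1302 ⇒ V=9.1302 continue | (k=4,j=2): S=100.4000, (K−S)⁺=0.0000, hold=2.6817 ⇒ V=2.6817 continue | (k=4,j=3): S=129.1332, (K−S)⁺=0.0000, hold=0.3680 ⇒ V=0.3680 continue | (k=4,j=4): S=166.0896, (K−S)⁺=0.0000, hold=0.0000 ⇒ V=0.0000 continue  boundary S*=-
step 3: (k=3,j=0): S=68.8299, (K−S)⁺=11.1101, hold=14.5840 ⇒ V=14.5840 continue | (k=3,j=1): S=88.5282, (K−S)⁺=0.0000, hold=5.9284 ⇒ V=5.9284 continue | (k=3,j=2): S=113.8639, (K−S)⁺=0.0000, hold=1.5363 ⇒ V=1.5363 continue | (k=3,j=3): S=146.4503, (K−S)⁺=0.0000, hold=0.1861 ⇒ V=0.1861 continue  boundary S*=-
step 2: (k=2,j=0): S=78.0602, (K−S)⁺=1.8798, hold=10.2731 ⇒ V=10.2731 continue | (k=2,j=1): S=100.4000, (K−S)⁺=0.0000, hold=3.7493 ⇒ V=3.7493 continue | (k=2,j=2): S=129.1332, (K−S)⁺=0.0000, hold=0.8680 ⇒ V=0.8680 continue  boundary S*=-
step 1: (k=1,j=0): S=88.5282, (K−S)⁺=0.0000, hold=7.0280 ⇒ V=7.0280 continue | (k=1,j=1): S=113.8639, (K−S)⁺=0.0000, hold=2.3206 ⇒ V=2.3206 continue  boundary S*=-
step 0: (k=0,j=0): S=100.4000, (K−S)⁺=0.0000, hold=4.6886 ⇒ V=4.6886 continue  boundary S*=-

price = 4.6886
boundary = - - - - - 53.5147 47.1868 53.5147 60.6911
tree:
4.6886
7.0280 2.3206
10.2731 3.7493 0.8680
14.5840 5.9284 1.5363 0.1861
20.0144 9.1302 2.6817 0.3680 0.0000
26.4253 13.6085 4.5989 0.7274 0.0000 0.0000
32.7532 19.4643 7.7027 1.4381 0.0000 0.0000 0.0000
38.3328 26.4253 12.4822 2.8429 0.0000 0.0000 0.0000 0.0000
43.2526 32.7532 19.2489 5.6200 0.0000 0.0000 0.0000 0.0000 0.0000
47.5907 38.3328 26.4253 11.1101 0.0000 0.0000 0.0000 0.0000 0.0000 0.0000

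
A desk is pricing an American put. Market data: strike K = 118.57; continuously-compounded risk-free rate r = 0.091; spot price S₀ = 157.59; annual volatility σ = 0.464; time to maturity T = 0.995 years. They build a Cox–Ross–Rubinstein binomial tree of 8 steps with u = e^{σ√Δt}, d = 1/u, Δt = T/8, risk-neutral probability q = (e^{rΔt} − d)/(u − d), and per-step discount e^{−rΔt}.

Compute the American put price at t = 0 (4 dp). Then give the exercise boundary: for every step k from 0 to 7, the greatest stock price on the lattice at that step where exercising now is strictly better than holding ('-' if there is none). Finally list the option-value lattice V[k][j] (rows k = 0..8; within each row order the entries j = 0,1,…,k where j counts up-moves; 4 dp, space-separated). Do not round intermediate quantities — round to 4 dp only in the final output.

Δt=0.12437, u=1.17779, d=0.84905, q=0.49381, disc=e^(-rΔt)=0.98875
k=8 terminal: V=max(K-S,0) → 76.0110 59.5328 36.6745 4.9658 0.0000 0.0000 0.0000 0.0000 0.0000
k=7: j=0 S=50.1255 intr=68.4445 cont=67.1101 V=68.4445[EX]; j=1 S=69.5333 intr=49.0367 cont=47.7023 V=49.0367[EX]; j=2 S=96.4556 intr=22.1144 cont=20.7800 V=22.1144[EX]; j=3 S=133.8017 intr=0.0000 cont=2.4854 V=2.4854[hold]; j=4 S=185.6076 intr=0.0000 cont=0.0000 V=0.0000[hold]; j=5 S=257.4720 intr=0.0000 cont=0.0000 V=0.0000[hold]; j=6 S=357.1613 intr=0.0000 cont=0.0000 V=0.0000[hold]; j=7 S=495.4486 intr=0.0000 cont=0.0000 V=0.0000[hold]  S*(7)=96.4556
k=6: j=0 S=59.0372 intr=59.5328 cont=58.1984 V=59.5328[EX]; j=1 S=81.8955 intr=36.6745 cont=35.3401 V=36.6745[EX]; j=2 S=113.6042 intr=4.9658 cont=12.2817 V=12.2817[hold]; j=3 S=157.5900 intr=0.0000 cont=1.2439 V=1.2439[hold]; j=4 S=218.6064 intr=0.0000 cont=0.0000 V=0.0000[hold]; j=5 S=303.2475 intr=0.0000 cont=0.0000 V=0.0000[hold]; j=6 S=420.6603 intr=0.0000 cont=0.0000 V=0.0000[hold]  S*(6)=81.8955
k=5: j=0 S=69.5333 intr=49.0367 cont=47.7023 V=49.0367[EX]; j=1 S=96.4556 intr=22.1144 cont=24.3520 V=24.3520[hold]; j=2 S=133.8017 intr=0.0000 cont=6.7543 V=6.7543[hold]; j=3 S=185.6076 intr=0.0000 cont=0.6226 V=0.6226[hold]; j=4 S=257.4720 intr=0.0000 cont=0.0000 V=0.0000[hold]; j=5 S=357.1613 intr=0.0000 cont=0.0000 V=0.0000[hold]  S*(5)=69.5333
k=4: j=0 S=81.8955 intr=36.6745 cont=36.4325 V=36.6745[EX]; j=1 S=113.6042 intr=4.9658 cont=15.4859 V=15.4859[hold]; j=2 S=157.5900 intr=0.0000 cont=3.6845 V=3.6845[hold]; j=3 S=218.6064 intr=0.0000 cont=0.3116 V=0.3116[hold]; j=4 S=303.2475 intr=0.0000 cont=0.0000 V=0.0000[hold]  S*(4)=81.8955
k=3: j=0 S=96.4556 intr=22.1144 cont=25.9164 V=25.9164[hold]; j=1 S=133.8017 intr=0.0000 cont=9.5496 V=9.5496[hold]; j=2 S=185.6076 intr=0.0000 cont=1.9962 V=1.9962[hold]; j=3 S=257.4720 intr=0.0000 cont=0.1560 V=0.1560[hold]  S*(3)=-
k=2: j=0 S=113.6042 intr=4.9658 cont=17.6337 V=17.6337[hold]; j=1 S=157.5900 intr=0.0000 cont=5.7542 V=5.7542[hold]; j=2 S=218.6064 intr=0.0000 cont=1.0752 V=1.0752[hold]  S*(2)=-
k=1: j=0 S=133.8017 intr=0.0000 cont=11.6351 V=11.6351[hold]; j=1 S=185.6076 intr=0.0000 cont=3.4049 V=3.4049[hold]  S*(1)=-
k=0: j=0 S=157.5900 intr=0.0000 cont=7.4858 V=7.4858[hold]  S*(0)=-

price = 7.4858
boundary = - - - - 81.8955 69.5333 81.8955 96.4556
tree:
7.4858
11.6351 3.4049
17.6337 5.7542 1.0752
25.9164 9.5496 1.9962 0.1560
36.6745 15.4859 3.6845 0.3116 0.0000
49.0367 24.3520 6.7543 0.6226 0.0000 0.0000
59.5328 36.6745 12.2817 1.2439 0.0000 0.0000 0.0000
68.4445 49.0367 22.1144 2.4854 0.0000 0.0000 0.0000 0.0000
76.0110 59.5328 36.6745 4.9658 0.0000 0.0000 0.0000 0.0000 0.0000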